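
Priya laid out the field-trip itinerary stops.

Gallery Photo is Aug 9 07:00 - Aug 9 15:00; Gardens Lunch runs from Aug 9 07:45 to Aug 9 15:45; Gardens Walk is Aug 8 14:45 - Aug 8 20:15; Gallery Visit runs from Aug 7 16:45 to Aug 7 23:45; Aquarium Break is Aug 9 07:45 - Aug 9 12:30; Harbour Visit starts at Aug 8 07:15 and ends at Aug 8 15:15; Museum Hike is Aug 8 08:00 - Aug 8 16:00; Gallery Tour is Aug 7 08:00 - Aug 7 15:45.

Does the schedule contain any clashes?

Sorted by start: Gallery Tour, Gallery Visit, Harbour Visit, Museum Hike, Gardens Walk, Gallery Photo, Aquarium Break, Gardens Lunch.
Gallery Visit starts after Gallery Tour ends, so Gallery Tour has no further overlaps.
Harbour Visit starts after Gallery Visit ends, so Gallery Visit has no further overlaps.
Museum Hike starts before Harbour Visit ends → Harbour Visit and Museum Hike overlap.
That's a conflict, so the schedule is not conflict-free.

Yes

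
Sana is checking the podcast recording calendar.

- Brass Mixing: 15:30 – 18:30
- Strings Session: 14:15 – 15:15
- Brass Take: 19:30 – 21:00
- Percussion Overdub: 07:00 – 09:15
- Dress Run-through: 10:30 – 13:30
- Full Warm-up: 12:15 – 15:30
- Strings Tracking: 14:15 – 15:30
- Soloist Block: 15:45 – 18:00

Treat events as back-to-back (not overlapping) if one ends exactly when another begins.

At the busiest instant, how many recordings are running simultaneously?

Sweep the timeline, counting +1 at each start and −1 at each end (ends before starts at a tie):
07:00 start Percussion Overdub → 1
09:15 end Percussion Overdub → 0
10:30 start Dress Run-through → 1
12:15 start Full Warm-up → 2
13:30 end Dress Run-through → 1
14:15 start Strings Session → 2
14:15 start Strings Tracking → 3
15:15 end Strings Session → 2
15:30 end Full Warm-up → 1
15:30 end Strings Tracking → 0
15:30 start Brass Mixing → 1
15:45 start Soloist Block → 2
18:00 end Soloist Block → 1
18:30 end Brass Mixing → 0
19:30 start Brass Take → 1
21:00 end Brass Take → 0
Peak is 3, at 14:15 (Full Warm-up, Strings Session, Strings Tracking).

3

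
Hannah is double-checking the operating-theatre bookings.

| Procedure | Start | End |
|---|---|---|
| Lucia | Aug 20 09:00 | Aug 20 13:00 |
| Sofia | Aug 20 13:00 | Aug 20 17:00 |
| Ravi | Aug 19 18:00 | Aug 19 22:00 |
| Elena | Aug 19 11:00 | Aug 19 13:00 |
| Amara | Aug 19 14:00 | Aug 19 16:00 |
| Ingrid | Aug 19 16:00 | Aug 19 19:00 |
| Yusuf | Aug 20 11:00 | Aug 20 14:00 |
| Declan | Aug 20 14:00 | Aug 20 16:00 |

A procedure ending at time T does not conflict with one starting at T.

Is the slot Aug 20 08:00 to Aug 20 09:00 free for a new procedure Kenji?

Elena: ends Aug 19 13:00 at or before Kenji starts Aug 20 08:00 → clear.
Amara: ends Aug 19 16:00 at or before Kenji starts Aug 20 08:00 → clear.
Ingrid: ends Aug 19 19:00 at or before Kenji starts Aug 20 08:00 → clear.
Ravi: ends Aug 19 22:00 at or before Kenji starts Aug 20 08:00 → clear.
Lucia: starts Aug 20 09:00 at or after Kenji ends Aug 20 09:00 → clear.
Yusuf: starts Aug 20 11:00 at or after Kenji ends Aug 20 09:00 → clear.
Sofia: starts Aug 20 13:00 at or after Kenji ends Aug 20 09:00 → clear.
Declan: starts Aug 20 14:00 at or after Kenji ends Aug 20 09:00 → clear.

Yes — the slot is free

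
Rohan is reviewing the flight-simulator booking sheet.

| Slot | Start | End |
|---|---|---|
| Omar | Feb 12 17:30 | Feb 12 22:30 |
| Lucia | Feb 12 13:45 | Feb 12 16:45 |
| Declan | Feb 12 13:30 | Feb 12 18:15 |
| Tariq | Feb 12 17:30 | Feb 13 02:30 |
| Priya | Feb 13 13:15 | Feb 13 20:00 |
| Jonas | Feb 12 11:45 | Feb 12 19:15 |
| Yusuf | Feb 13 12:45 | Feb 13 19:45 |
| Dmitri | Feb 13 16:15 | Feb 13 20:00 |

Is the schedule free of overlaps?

Check each pair: they overlap iff neither finishes before the other starts.
Sorted by start: Jonas, Declan, Lucia, Omar, Tariq, Yusuf, Priya, Dmitri.
Declan starts before Jonas ends → Jonas and Declan overlap.
That's a conflict, so the schedule is not conflict-free.

No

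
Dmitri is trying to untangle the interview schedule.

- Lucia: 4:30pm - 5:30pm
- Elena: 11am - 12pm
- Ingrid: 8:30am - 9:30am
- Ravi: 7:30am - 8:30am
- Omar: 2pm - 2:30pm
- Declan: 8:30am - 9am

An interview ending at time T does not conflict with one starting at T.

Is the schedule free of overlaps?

Sorted by start: Ravi, Ingrid, Declan, Elena, Omar, Lucia.
Ingrid starts exactly when Ravi ends (back-to-back, no overlap) — done with Ravi.
Declan starts before Ingrid ends → Ingrid and Declan overlap.
That's a conflict, so the schedule is not conflict-free.

No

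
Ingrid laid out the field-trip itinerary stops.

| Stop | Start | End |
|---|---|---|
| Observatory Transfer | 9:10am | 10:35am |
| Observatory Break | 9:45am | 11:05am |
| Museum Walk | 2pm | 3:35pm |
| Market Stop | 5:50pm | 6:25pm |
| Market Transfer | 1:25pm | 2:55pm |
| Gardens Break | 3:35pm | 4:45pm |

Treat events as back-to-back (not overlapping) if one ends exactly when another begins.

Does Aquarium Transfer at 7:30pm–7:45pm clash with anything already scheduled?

Observatory Transfer: ends 10:35am at or before Aquarium Transfer starts 7:30pm → clear.
Observatory Break: ends 11:05am at or before Aquarium Transfer starts 7:30pm → clear.
Market Transfer: ends 2:55pm at or before Aquarium Transfer starts 7:30pm → clear.
Museum Walk: ends 3:35pm at or before Aquarium Transfer starts 7:30pm → clear.
Gardens Break: ends 4:45pm at or before Aquarium Transfer starts 7:30pm → clear.
Market Stop: ends 6:25pm at or before Aquarium Transfer starts 7:30pm → clear.

No — it doesn't clash with anything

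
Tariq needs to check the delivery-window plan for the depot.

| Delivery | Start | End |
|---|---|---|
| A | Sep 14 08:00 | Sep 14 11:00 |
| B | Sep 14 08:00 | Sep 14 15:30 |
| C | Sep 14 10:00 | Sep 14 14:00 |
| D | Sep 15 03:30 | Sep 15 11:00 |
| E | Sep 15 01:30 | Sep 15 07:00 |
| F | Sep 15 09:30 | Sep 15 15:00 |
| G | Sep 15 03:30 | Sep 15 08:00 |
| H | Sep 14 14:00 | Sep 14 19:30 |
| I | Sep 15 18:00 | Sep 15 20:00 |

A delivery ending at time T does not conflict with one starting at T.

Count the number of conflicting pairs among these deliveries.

8

Sorted by start: A, B, C, H, E, D, G, F, I.
B starts before A ends → A and B overlap.
C starts before A ends → A and C overlap.
H starts after A ends, so nothing later overlaps A either.
C starts before B ends → B and C overlap.
H starts before B ends → B and H overlap.
E starts after B ends, so nothing later overlaps B either.
H starts exactly when C ends (back-to-back, no overlap), so nothing later overlaps C either.
E starts after H ends, so nothing later overlaps H either.
D starts before E ends → E and D overlap.
G starts before E ends → E and G overlap.
F starts after E ends, so nothing later overlaps E either.
G starts before D ends → D and G overlap.
F starts before D ends → D and F overlap.
I starts after D ends.
F starts after G ends, so nothing later overlaps G either.
I starts after F ends.
Overlapping pairs: A & B, A & C, B & C, B & H, D & E, D & F, D & G, E & G — 8 in total.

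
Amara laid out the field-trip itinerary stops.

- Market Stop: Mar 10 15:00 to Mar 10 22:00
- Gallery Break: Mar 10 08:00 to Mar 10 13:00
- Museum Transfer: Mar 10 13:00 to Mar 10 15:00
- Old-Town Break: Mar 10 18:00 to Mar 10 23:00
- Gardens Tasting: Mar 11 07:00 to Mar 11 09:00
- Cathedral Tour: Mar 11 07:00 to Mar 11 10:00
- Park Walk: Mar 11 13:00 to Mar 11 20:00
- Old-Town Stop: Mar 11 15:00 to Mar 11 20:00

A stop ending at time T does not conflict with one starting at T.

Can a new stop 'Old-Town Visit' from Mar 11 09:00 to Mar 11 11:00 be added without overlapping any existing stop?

Gallery Break: ends Mar 10 13:00 at or before Old-Town Visit starts Mar 11 09:00 → clear.
Museum Transfer: ends Mar 10 15:00 at or before Old-Town Visit starts Mar 11 09:00 → clear.
Market Stop: ends Mar 10 22:00 at or before Old-Town Visit starts Mar 11 09:00 → clear.
Old-Town Break: ends Mar 10 23:00 at or before Old-Town Visit starts Mar 11 09:00 → clear.
Gardens Tasting: ends Mar 11 09:00 at or before Old-Town Visit starts Mar 11 09:00 → clear.
Cathedral Tour: starts Mar 11 07:00 before Old-Town Visit ends Mar 11 11:00, and ends Mar 11 10:00 after Old-Town Visit starts Mar 11 09:00 → overlap.
Park Walk: starts Mar 11 13:00 at or after Old-Town Visit ends Mar 11 11:00 → clear.
Old-Town Stop: starts Mar 11 15:00 at or after Old-Town Visit ends Mar 11 11:00 → clear.
Old-Town Visit overlaps Cathedral Tour.

No — it overlaps Cathedral Tour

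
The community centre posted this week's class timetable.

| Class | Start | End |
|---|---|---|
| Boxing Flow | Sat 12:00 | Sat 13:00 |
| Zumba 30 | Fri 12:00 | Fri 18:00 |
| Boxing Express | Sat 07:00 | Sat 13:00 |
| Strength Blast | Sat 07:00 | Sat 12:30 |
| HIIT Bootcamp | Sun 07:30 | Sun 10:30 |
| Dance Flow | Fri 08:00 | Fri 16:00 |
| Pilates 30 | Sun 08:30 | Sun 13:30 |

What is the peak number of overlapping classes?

Sweep the timeline, counting +1 at each start and −1 at each end (ends before starts at a tie):
Fri 08:00 start Dance Flow → 1
Fri 12:00 start Zumba 30 → 2
Fri 16:00 end Dance Flow → 1
Fri 18:00 end Zumba 30 → 0
Sat 07:00 start Boxing Express → 1
Sat 07:00 start Strength Blast → 2
Sat 12:00 start Boxing Flow → 3
Sat 12:30 end Strength Blast → 2
Sat 13:00 end Boxing Express → 1
Sat 13:00 end Boxing Flow → 0
Sun 07:30 start HIIT Bootcamp → 1
Sun 08:30 start Pilates 30 → 2
Sun 10:30 end HIIT Bootcamp → 1
Sun 13:30 end Pilates 30 → 0
Peak is 3, at Sat 12:00 (Boxing Express, Boxing Flow, Strength Blast).

3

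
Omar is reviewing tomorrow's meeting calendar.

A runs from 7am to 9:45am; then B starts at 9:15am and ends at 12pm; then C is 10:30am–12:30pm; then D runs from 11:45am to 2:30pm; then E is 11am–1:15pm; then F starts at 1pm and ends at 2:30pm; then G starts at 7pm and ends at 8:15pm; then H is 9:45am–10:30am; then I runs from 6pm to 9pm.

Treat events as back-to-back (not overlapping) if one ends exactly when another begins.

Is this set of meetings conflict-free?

No

Sorted by start: A, B, H, C, E, D, F, I, G.
B starts before A ends → A and B overlap.
That's a conflict, so the schedule is not conflict-free.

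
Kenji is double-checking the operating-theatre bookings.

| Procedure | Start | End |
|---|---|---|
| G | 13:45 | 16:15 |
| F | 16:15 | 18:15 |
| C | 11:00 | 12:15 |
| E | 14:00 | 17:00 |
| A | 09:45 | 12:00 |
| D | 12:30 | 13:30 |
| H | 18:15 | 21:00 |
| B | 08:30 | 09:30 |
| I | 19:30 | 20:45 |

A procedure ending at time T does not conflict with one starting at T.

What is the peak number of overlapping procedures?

2

Walk through starts and ends in time order (an end at T is processed before a start at T):
08:30 start B → 1
09:30 end B → 0
09:45 start A → 1
11:00 start C → 2
12:00 end A → 1
12:15 end C → 0
12:30 start D → 1
13:30 end D → 0
13:45 start G → 1
14:00 start E → 2
16:15 end G → 1
16:15 start F → 2
17:00 end E → 1
18:15 end F → 0
18:15 start H → 1
19:30 start I → 2
20:45 end I → 1
21:00 end H → 0
Peak is 2, at 11:00 (A, C).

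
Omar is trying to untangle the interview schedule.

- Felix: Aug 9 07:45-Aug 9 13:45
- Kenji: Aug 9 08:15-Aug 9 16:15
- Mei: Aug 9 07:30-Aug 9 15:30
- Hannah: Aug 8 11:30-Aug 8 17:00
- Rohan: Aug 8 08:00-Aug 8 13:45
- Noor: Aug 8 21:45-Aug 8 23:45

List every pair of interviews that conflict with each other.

Two intervals overlap when each starts before the other ends.
Sorted by start: Rohan, Hannah, Noor, Mei, Felix, Kenji.
Hannah starts before Rohan ends → Rohan and Hannah overlap.
Noor starts after Rohan ends — done with Rohan.
Noor starts after Hannah ends — done with Hannah.
Mei starts after Noor ends — done with Noor.
Felix starts before Mei ends → Mei and Felix overlap.
Kenji starts before Mei ends → Mei and Kenji overlap.
Kenji starts before Felix ends → Felix and Kenji overlap.

Felix & Kenji, Felix & Mei, Hannah & Rohan, Kenji & Mei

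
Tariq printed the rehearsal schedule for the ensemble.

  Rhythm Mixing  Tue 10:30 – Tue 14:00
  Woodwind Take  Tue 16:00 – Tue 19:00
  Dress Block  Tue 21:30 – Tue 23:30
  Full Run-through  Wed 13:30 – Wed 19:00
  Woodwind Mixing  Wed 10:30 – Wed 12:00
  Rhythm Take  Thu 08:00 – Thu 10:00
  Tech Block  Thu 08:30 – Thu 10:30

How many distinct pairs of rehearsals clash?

Sorted by start: Rhythm Mixing, Woodwind Take, Dress Block, Woodwind Mixing, Full Run-through, Rhythm Take, Tech Block.
Woodwind Take starts after Rhythm Mixing ends, so nothing later overlaps Rhythm Mixing either.
Dress Block starts after Woodwind Take ends, so nothing later overlaps Woodwind Take either.
Woodwind Mixing starts after Dress Block ends, so nothing later overlaps Dress Block either.
Full Run-through starts after Woodwind Mixing ends, so nothing later overlaps Woodwind Mixing either.
Rhythm Take starts after Full Run-through ends, so nothing later overlaps Full Run-through either.
Tech Block starts before Rhythm Take ends → Rhythm Take and Tech Block overlap.
Overlapping pairs: Rhythm Take & Tech Block — 1 in total.

1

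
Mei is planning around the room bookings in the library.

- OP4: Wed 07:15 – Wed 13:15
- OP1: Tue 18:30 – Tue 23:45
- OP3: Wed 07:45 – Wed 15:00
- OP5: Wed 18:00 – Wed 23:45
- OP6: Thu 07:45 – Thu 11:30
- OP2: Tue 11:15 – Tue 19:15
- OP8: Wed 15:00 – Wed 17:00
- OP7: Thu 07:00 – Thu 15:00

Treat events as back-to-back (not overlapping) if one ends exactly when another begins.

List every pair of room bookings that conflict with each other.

OP1 & OP2, OP3 & OP4, OP6 & OP7

Sorted by start: OP2, OP1, OP4, OP3, OP8, OP5, OP7, OP6.
OP1 starts before OP2 ends → OP2 and OP1 overlap.
OP4 starts after OP2 ends, so OP2 has no further overlaps.
OP4 starts after OP1 ends, so OP1 has no further overlaps.
OP3 starts before OP4 ends → OP4 and OP3 overlap.
OP8 starts after OP4 ends, so OP4 has no further overlaps.
OP8 starts exactly when OP3 ends (back-to-back, no overlap), so OP3 has no further overlaps.
OP5 starts after OP8 ends, so OP8 has no further overlaps.
OP7 starts after OP5 ends, so OP5 has no further overlaps.
OP6 starts before OP7 ends → OP7 and OP6 overlap.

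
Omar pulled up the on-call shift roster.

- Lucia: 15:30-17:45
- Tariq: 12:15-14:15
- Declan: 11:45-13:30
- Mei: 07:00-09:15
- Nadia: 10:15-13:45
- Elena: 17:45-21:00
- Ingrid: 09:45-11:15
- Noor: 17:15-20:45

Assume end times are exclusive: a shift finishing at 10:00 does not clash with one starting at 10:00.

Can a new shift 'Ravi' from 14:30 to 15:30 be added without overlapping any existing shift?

Mei: ends 09:15 at or before Ravi starts 14:30 → clear.
Ingrid: ends 11:15 at or before Ravi starts 14:30 → clear.
Nadia: ends 13:45 at or before Ravi starts 14:30 → clear.
Declan: ends 13:30 at or before Ravi starts 14:30 → clear.
Tariq: ends 14:15 at or before Ravi starts 14:30 → clear.
Lucia: starts 15:30 at or after Ravi ends 15:30 → clear.
Noor: starts 17:15 at or after Ravi ends 15:30 → clear.
Elena: starts 17:45 at or after Ravi ends 15:30 → clear.

Yes — the slot is free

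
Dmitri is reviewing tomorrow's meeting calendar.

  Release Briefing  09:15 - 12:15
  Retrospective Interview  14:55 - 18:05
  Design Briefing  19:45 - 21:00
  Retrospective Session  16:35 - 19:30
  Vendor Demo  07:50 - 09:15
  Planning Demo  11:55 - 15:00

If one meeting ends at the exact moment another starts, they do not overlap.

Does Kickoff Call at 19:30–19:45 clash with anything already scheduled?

Vendor Demo: ends 09:15 at or before Kickoff Call starts 19:30 → clear.
Release Briefing: ends 12:15 at or before Kickoff Call starts 19:30 → clear.
Planning Demo: ends 15:00 at or before Kickoff Call starts 19:30 → clear.
Retrospective Interview: ends 18:05 at or before Kickoff Call starts 19:30 → clear.
Retrospective Session: ends 19:30 at or before Kickoff Call starts 19:30 → clear.
Design Briefing: starts 19:45 at or after Kickoff Call ends 19:45 → clear.

No — it doesn't clash with anything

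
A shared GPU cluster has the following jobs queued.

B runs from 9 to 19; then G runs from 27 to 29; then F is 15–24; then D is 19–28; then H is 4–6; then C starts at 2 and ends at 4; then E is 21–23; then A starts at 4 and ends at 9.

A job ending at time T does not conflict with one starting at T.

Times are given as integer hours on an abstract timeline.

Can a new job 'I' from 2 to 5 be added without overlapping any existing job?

No — it overlaps A, C, H

C: starts 2 before I ends 5, and ends 4 after I starts 2 → overlap.
A: starts 4 before I ends 5, and ends 9 after I starts 2 → overlap.
H: starts 4 before I ends 5, and ends 6 after I starts 2 → overlap.
B: starts 9 at or after I ends 5 → clear.
F: starts 15 at or after I ends 5 → clear.
D: starts 19 at or after I ends 5 → clear.
E: starts 21 at or after I ends 5 → clear.
G: starts 27 at or after I ends 5 → clear.
I overlaps A, C, H.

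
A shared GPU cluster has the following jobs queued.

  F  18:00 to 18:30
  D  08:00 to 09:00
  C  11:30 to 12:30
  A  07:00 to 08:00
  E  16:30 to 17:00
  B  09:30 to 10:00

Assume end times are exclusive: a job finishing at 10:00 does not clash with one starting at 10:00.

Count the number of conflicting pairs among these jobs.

Sorted by start: A, D, B, C, E, F.
D starts exactly when A ends (back-to-back, no overlap), so nothing later overlaps A either.
B starts after D ends, so nothing later overlaps D either.
C starts after B ends, so nothing later overlaps B either.
E starts after C ends, so nothing later overlaps C either.
F starts after E ends.
No pair overlaps.

0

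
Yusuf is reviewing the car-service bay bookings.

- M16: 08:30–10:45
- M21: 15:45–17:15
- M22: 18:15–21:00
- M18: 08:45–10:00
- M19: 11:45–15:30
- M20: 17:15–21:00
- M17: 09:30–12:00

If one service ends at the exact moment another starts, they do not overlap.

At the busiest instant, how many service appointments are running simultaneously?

Walk through starts and ends in time order (an end at T is processed before a start at T):
08:30 start M16 → 1
08:45 start M18 → 2
09:30 start M17 → 3
10:00 end M18 → 2
10:45 end M16 → 1
11:45 start M19 → 2
12:00 end M17 → 1
15:30 end M19 → 0
15:45 start M21 → 1
17:15 end M21 → 0
17:15 start M20 → 1
18:15 start M22 → 2
21:00 end M20 → 1
21:00 end M22 → 0
Peak is 3, at 09:30 (M16, M17, M18).

3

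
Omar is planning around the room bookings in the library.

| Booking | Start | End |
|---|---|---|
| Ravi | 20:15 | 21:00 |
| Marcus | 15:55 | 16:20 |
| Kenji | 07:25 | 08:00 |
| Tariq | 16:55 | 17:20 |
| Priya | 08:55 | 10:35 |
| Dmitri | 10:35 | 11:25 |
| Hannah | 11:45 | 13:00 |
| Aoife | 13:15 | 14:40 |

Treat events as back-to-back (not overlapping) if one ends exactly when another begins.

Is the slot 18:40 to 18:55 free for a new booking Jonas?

Yes — the slot is free

Kenji: ends 08:00 at or before Jonas starts 18:40 → clear.
Priya: ends 10:35 at or before Jonas starts 18:40 → clear.
Dmitri: ends 11:25 at or before Jonas starts 18:40 → clear.
Hannah: ends 13:00 at or before Jonas starts 18:40 → clear.
Aoife: ends 14:40 at or before Jonas starts 18:40 → clear.
Marcus: ends 16:20 at or before Jonas starts 18:40 → clear.
Tariq: ends 17:20 at or before Jonas starts 18:40 → clear.
Ravi: starts 20:15 at or after Jonas ends 18:55 → clear.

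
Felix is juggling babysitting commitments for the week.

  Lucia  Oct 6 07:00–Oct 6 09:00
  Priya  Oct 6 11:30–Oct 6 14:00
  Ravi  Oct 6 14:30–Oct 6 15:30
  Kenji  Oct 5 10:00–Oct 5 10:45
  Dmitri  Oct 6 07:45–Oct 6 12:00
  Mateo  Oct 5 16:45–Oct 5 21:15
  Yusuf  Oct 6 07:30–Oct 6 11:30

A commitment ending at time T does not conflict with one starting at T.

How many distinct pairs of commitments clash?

4

Sorted by start: Kenji, Mateo, Lucia, Yusuf, Dmitri, Priya, Ravi.
Mateo starts after Kenji ends, so Kenji has no further overlaps.
Lucia starts after Mateo ends, so Mateo has no further overlaps.
Yusuf starts before Lucia ends → Lucia and Yusuf overlap.
Dmitri starts before Lucia ends → Lucia and Dmitri overlap.
Priya starts after Lucia ends, so Lucia has no further overlaps.
Dmitri starts before Yusuf ends → Yusuf and Dmitri overlap.
Priya starts exactly when Yusuf ends (back-to-back, no overlap), so Yusuf has no further overlaps.
Priya starts before Dmitri ends → Dmitri and Priya overlap.
Ravi starts after Dmitri ends.
Ravi starts after Priya ends.
Overlapping pairs: Dmitri & Lucia, Dmitri & Priya, Dmitri & Yusuf, Lucia & Yusuf — 4 in total.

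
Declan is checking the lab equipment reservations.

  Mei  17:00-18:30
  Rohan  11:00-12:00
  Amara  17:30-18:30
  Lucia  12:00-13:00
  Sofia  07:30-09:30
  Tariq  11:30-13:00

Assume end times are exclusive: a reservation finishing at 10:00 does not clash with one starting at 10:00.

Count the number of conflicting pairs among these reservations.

Check each pair: they overlap iff neither finishes before the other starts.
Sorted by start: Sofia, Rohan, Tariq, Lucia, Mei, Amara.
Rohan starts after Sofia ends; Sofia is clear from here.
Tariq starts before Rohan ends → Rohan and Tariq overlap.
Lucia starts exactly when Rohan ends (back-to-back, no overlap); Rohan is clear from here.
Lucia starts before Tariq ends → Tariq and Lucia overlap.
Mei starts after Tariq ends; Tariq is clear from here.
Mei starts after Lucia ends; Lucia is clear from here.
Amara starts before Mei ends → Mei and Amara overlap.
Overlapping pairs: Amara & Mei, Lucia & Tariq, Rohan & Tariq — 3 in total.

3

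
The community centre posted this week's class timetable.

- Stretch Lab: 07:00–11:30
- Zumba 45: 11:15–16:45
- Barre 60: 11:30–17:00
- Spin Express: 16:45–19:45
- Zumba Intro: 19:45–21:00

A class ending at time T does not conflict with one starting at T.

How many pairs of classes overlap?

Sorted by start: Stretch Lab, Zumba 45, Barre 60, Spin Express, Zumba Intro.
Zumba 45 starts before Stretch Lab ends → Stretch Lab and Zumba 45 overlap.
Barre 60 starts exactly when Stretch Lab ends (back-to-back, no overlap), so Stretch Lab has no further overlaps.
Barre 60 starts before Zumba 45 ends → Zumba 45 and Barre 60 overlap.
Spin Express starts exactly when Zumba 45 ends (back-to-back, no overlap), so Zumba 45 has no further overlaps.
Spin Express starts before Barre 60 ends → Barre 60 and Spin Express overlap.
Zumba Intro starts after Barre 60 ends.
Zumba Intro starts exactly when Spin Express ends (back-to-back, no overlap).
Overlapping pairs: Barre 60 & Spin Express, Barre 60 & Zumba 45, Stretch Lab & Zumba 45 — 3 in total.

3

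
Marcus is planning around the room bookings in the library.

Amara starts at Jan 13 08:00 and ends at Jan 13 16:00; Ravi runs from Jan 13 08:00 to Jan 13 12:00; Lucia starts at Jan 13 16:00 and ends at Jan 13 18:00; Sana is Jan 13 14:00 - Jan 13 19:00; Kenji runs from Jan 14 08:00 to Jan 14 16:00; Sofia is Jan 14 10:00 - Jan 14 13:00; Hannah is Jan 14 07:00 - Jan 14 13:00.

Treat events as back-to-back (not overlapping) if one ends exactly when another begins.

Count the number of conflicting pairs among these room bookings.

6

Sorted by start: Amara, Ravi, Sana, Lucia, Hannah, Kenji, Sofia.
Ravi starts before Amara ends → Amara and Ravi overlap.
Sana starts before Amara ends → Amara and Sana overlap.
Lucia starts exactly when Amara ends (back-to-back, no overlap), so nothing later overlaps Amara either.
Sana starts after Ravi ends, so nothing later overlaps Ravi either.
Lucia starts before Sana ends → Sana and Lucia overlap.
Hannah starts after Sana ends, so nothing later overlaps Sana either.
Hannah starts after Lucia ends, so nothing later overlaps Lucia either.
Kenji starts before Hannah ends → Hannah and Kenji overlap.
Sofia starts before Hannah ends → Hannah and Sofia overlap.
Sofia starts before Kenji ends → Kenji and Sofia overlap.
Overlapping pairs: Amara & Ravi, Amara & Sana, Hannah & Kenji, Hannah & Sofia, Kenji & Sofia, Lucia & Sana — 6 in total.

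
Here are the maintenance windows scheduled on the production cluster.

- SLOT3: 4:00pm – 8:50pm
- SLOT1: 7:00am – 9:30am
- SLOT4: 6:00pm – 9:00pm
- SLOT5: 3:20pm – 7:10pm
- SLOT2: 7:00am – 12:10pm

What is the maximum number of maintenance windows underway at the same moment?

Sort all start/end points and keep a running count:
7:00am start SLOT1 → 1
7:00am start SLOT2 → 2
9:30am end SLOT1 → 1
12:10pm end SLOT2 → 0
3:20pm start SLOT5 → 1
4:00pm start SLOT3 → 2
6:00pm start SLOT4 → 3
7:10pm end SLOT5 → 2
8:50pm end SLOT3 → 1
9:00pm end SLOT4 → 0
Peak is 3, at 6:00pm (SLOT3, SLOT4, SLOT5).

3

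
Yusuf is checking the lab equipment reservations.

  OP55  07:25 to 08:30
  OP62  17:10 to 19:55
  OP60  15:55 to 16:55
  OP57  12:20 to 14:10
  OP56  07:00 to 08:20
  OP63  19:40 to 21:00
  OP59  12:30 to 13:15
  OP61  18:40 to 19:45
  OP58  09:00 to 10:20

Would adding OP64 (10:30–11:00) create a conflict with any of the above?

No — it doesn't clash with anything

OP56: ends 08:20 at or before OP64 starts 10:30 → clear.
OP55: ends 08:30 at or before OP64 starts 10:30 → clear.
OP58: ends 10:20 at or before OP64 starts 10:30 → clear.
OP57: starts 12:20 at or after OP64 ends 11:00 → clear.
OP59: starts 12:30 at or after OP64 ends 11:00 → clear.
OP60: starts 15:55 at or after OP64 ends 11:00 → clear.
OP62: starts 17:10 at or after OP64 ends 11:00 → clear.
OP61: starts 18:40 at or after OP64 ends 11:00 → clear.
OP63: starts 19:40 at or after OP64 ends 11:00 → clear.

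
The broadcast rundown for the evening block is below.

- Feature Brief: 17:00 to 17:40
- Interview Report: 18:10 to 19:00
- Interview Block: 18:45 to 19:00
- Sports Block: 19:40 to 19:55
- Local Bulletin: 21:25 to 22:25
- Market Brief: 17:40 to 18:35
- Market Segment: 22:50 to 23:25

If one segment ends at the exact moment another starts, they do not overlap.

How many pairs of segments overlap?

2

Sorted by start: Feature Brief, Market Brief, Interview Report, Interview Block, Sports Block, Local Bulletin, Market Segment.
Market Brief starts exactly when Feature Brief ends (back-to-back, no overlap), so Feature Brief has no further overlaps.
Interview Report starts before Market Brief ends → Market Brief and Interview Report overlap.
Interview Block starts after Market Brief ends, so Market Brief has no further overlaps.
Interview Block starts before Interview Report ends → Interview Report and Interview Block overlap.
Sports Block starts after Interview Report ends, so Interview Report has no further overlaps.
Sports Block starts after Interview Block ends, so Interview Block has no further overlaps.
Local Bulletin starts after Sports Block ends, so Sports Block has no further overlaps.
Market Segment starts after Local Bulletin ends.
Overlapping pairs: Interview Block & Interview Report, Interview Report & Market Brief — 2 in total.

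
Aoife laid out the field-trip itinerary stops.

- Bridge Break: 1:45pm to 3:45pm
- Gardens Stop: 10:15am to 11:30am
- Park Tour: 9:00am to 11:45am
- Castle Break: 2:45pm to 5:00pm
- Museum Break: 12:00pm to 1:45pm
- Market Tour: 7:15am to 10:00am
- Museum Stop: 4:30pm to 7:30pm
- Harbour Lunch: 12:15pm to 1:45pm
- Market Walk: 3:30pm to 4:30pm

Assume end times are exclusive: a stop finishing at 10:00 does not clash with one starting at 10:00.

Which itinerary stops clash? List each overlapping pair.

Bridge Break & Castle Break, Bridge Break & Market Walk, Castle Break & Market Walk, Castle Break & Museum Stop, Gardens Stop & Park Tour, Harbour Lunch & Museum Break, Market Tour & Park Tour

Sorted by start: Market Tour, Park Tour, Gardens Stop, Museum Break, Harbour Lunch, Bridge Break, Castle Break, Market Walk, Museum Stop.
Park Tour starts before Market Tour ends → Market Tour and Park Tour overlap.
Gardens Stop starts after Market Tour ends, so Market Tour has no further overlaps.
Gardens Stop starts before Park Tour ends → Park Tour and Gardens Stop overlap.
Museum Break starts after Park Tour ends, so Park Tour has no further overlaps.
Museum Break starts after Gardens Stop ends, so Gardens Stop has no further overlaps.
Harbour Lunch starts before Museum Break ends → Museum Break and Harbour Lunch overlap.
Bridge Break starts exactly when Museum Break ends (back-to-back, no overlap), so Museum Break has no further overlaps.
Bridge Break starts exactly when Harbour Lunch ends (back-to-back, no overlap), so Harbour Lunch has no further overlaps.
Castle Break starts before Bridge Break ends → Bridge Break and Castle Break overlap.
Market Walk starts before Bridge Break ends → Bridge Break and Market Walk overlap.
Museum Stop starts after Bridge Break ends.
Market Walk starts before Castle Break ends → Castle Break and Market Walk overlap.
Museum Stop starts before Castle Break ends → Castle Break and Museum Stop overlap.
Museum Stop starts exactly when Market Walk ends (back-to-back, no overlap).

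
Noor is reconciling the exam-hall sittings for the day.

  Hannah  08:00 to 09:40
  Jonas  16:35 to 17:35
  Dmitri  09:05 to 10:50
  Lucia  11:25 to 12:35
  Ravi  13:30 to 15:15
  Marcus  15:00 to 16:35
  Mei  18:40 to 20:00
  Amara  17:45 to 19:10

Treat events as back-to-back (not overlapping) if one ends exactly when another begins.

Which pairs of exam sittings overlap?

Sorted by start: Hannah, Dmitri, Lucia, Ravi, Marcus, Jonas, Amara, Mei.
Dmitri starts before Hannah ends → Hannah and Dmitri overlap.
Lucia starts after Hannah ends, so Hannah has no further overlaps.
Lucia starts after Dmitri ends, so Dmitri has no further overlaps.
Ravi starts after Lucia ends, so Lucia has no further overlaps.
Marcus starts before Ravi ends → Ravi and Marcus overlap.
Jonas starts after Ravi ends, so Ravi has no further overlaps.
Jonas starts exactly when Marcus ends (back-to-back, no overlap), so Marcus has no further overlaps.
Amara starts after Jonas ends, so Jonas has no further overlaps.
Mei starts before Amara ends → Amara and Mei overlap.

Amara & Mei, Dmitri & Hannah, Marcus & Ravi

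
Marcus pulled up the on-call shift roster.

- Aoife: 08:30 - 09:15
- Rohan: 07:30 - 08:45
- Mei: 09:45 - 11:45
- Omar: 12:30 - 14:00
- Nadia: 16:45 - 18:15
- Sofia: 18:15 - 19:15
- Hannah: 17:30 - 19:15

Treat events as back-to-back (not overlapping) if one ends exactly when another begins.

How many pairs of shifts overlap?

3

Sorted by start: Rohan, Aoife, Mei, Omar, Nadia, Hannah, Sofia.
Aoife starts before Rohan ends → Rohan and Aoife overlap.
Mei starts after Rohan ends; Rohan is clear from here.
Mei starts after Aoife ends; Aoife is clear from here.
Omar starts after Mei ends; Mei is clear from here.
Nadia starts after Omar ends; Omar is clear from here.
Hannah starts before Nadia ends → Nadia and Hannah overlap.
Sofia starts exactly when Nadia ends (back-to-back, no overlap).
Sofia starts before Hannah ends → Hannah and Sofia overlap.
Overlapping pairs: Aoife & Rohan, Hannah & Nadia, Hannah & Sofia — 3 in total.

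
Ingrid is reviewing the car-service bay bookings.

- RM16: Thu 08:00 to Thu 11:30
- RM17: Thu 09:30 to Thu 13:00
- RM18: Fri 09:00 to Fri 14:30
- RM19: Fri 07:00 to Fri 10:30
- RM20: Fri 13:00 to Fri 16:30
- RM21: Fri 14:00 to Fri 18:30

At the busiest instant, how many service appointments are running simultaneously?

3

Sort all start/end points and keep a running count:
Thu 08:00 start RM16 → 1
Thu 09:30 start RM17 → 2
Thu 11:30 end RM16 → 1
Thu 13:00 end RM17 → 0
Fri 07:00 start RM19 → 1
Fri 09:00 start RM18 → 2
Fri 10:30 end RM19 → 1
Fri 13:00 start RM20 → 2
Fri 14:00 start RM21 → 3
Fri 14:30 end RM18 → 2
Fri 16:30 end RM20 → 1
Fri 18:30 end RM21 → 0
Peak is 3, at Fri 14:00 (RM18, RM20, RM21).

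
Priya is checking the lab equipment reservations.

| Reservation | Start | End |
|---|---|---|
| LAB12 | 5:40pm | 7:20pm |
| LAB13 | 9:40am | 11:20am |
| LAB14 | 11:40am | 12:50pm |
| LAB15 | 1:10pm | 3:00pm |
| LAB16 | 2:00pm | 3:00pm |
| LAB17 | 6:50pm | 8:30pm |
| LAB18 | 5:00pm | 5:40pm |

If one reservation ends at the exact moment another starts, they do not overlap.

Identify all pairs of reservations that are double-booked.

LAB12 & LAB17, LAB15 & LAB16

Sorted by start: LAB13, LAB14, LAB15, LAB16, LAB18, LAB12, LAB17.
LAB14 starts after LAB13 ends; LAB13 is clear from here.
LAB15 starts after LAB14 ends; LAB14 is clear from here.
LAB16 starts before LAB15 ends → LAB15 and LAB16 overlap.
LAB18 starts after LAB15 ends; LAB15 is clear from here.
LAB18 starts after LAB16 ends; LAB16 is clear from here.
LAB12 starts exactly when LAB18 ends (back-to-back, no overlap); LAB18 is clear from here.
LAB17 starts before LAB12 ends → LAB12 and LAB17 overlap.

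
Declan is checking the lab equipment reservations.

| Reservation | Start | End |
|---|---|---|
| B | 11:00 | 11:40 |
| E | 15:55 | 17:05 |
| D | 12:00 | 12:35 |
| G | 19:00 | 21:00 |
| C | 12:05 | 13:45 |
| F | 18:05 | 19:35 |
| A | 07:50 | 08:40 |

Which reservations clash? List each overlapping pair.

C & D, F & G

Sorted by start: A, B, D, C, E, F, G.
B starts after A ends, so A has no further overlaps.
D starts after B ends, so B has no further overlaps.
C starts before D ends → D and C overlap.
E starts after D ends, so D has no further overlaps.
E starts after C ends, so C has no further overlaps.
F starts after E ends, so E has no further overlaps.
G starts before F ends → F and G overlap.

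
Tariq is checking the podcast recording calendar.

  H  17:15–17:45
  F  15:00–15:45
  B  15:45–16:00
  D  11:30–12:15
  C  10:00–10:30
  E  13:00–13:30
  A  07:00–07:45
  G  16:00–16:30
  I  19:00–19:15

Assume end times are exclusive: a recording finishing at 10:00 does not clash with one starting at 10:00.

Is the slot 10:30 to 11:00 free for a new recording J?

A: ends 07:45 at or before J starts 10:30 → clear.
C: ends 10:30 at or before J starts 10:30 → clear.
D: starts 11:30 at or after J ends 11:00 → clear.
E: starts 13:00 at or after J ends 11:00 → clear.
F: starts 15:00 at or after J ends 11:00 → clear.
B: starts 15:45 at or after J ends 11:00 → clear.
G: starts 16:00 at or after J ends 11:00 → clear.
H: starts 17:15 at or after J ends 11:00 → clear.
I: starts 19:00 at or after J ends 11:00 → clear.

Yes — the slot is free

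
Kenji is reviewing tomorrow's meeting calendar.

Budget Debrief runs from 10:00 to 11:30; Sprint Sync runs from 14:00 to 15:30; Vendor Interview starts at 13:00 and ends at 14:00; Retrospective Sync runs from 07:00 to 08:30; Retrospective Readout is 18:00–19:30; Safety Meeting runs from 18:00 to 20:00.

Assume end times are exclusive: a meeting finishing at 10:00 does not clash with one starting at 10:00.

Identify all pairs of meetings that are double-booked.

Retrospective Readout & Safety Meeting

Sorted by start: Retrospective Sync, Budget Debrief, Vendor Interview, Sprint Sync, Safety Meeting, Retrospective Readout.
Budget Debrief starts after Retrospective Sync ends; Retrospective Sync is clear from here.
Vendor Interview starts after Budget Debrief ends; Budget Debrief is clear from here.
Sprint Sync starts exactly when Vendor Interview ends (back-to-back, no overlap); Vendor Interview is clear from here.
Safety Meeting starts after Sprint Sync ends; Sprint Sync is clear from here.
Retrospective Readout starts before Safety Meeting ends → Safety Meeting and Retrospective Readout overlap.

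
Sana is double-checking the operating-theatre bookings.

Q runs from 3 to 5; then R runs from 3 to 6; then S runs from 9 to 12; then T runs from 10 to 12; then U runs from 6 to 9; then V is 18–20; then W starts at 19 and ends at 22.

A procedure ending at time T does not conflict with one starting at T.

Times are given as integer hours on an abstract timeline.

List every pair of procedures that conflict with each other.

Two intervals overlap when each starts before the other ends.
Sorted by start: Q, R, U, S, T, V, W.
R starts before Q ends → Q and R overlap.
U starts after Q ends; Q is clear from here.
U starts exactly when R ends (back-to-back, no overlap); R is clear from here.
S starts exactly when U ends (back-to-back, no overlap); U is clear from here.
T starts before S ends → S and T overlap.
V starts after S ends; S is clear from here.
V starts after T ends; T is clear from here.
W starts before V ends → V and W overlap.

Q & R, S & T, V & W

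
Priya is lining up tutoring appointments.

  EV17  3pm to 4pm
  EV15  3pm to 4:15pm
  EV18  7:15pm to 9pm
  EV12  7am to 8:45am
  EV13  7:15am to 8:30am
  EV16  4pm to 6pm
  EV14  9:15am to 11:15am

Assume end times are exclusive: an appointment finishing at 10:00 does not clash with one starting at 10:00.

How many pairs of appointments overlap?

3

Sorted by start: EV12, EV13, EV14, EV15, EV17, EV16, EV18.
EV13 starts before EV12 ends → EV12 and EV13 overlap.
EV14 starts after EV12 ends, so nothing later overlaps EV12 either.
EV14 starts after EV13 ends, so nothing later overlaps EV13 either.
EV15 starts after EV14 ends, so nothing later overlaps EV14 either.
EV17 starts before EV15 ends → EV15 and EV17 overlap.
EV16 starts before EV15 ends → EV15 and EV16 overlap.
EV18 starts after EV15 ends.
EV16 starts exactly when EV17 ends (back-to-back, no overlap), so nothing later overlaps EV17 either.
EV18 starts after EV16 ends.
Overlapping pairs: EV12 & EV13, EV15 & EV16, EV15 & EV17 — 3 in total.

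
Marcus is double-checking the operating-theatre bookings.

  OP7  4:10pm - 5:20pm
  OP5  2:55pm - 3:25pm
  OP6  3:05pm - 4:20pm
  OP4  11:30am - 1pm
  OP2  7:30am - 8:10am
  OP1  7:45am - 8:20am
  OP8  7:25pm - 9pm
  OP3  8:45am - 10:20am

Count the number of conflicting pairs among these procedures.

3

Two intervals overlap when each starts before the other ends.
Sorted by start: OP2, OP1, OP3, OP4, OP5, OP6, OP7, OP8.
OP1 starts before OP2 ends → OP2 and OP1 overlap.
OP3 starts after OP2 ends, so nothing later overlaps OP2 either.
OP3 starts after OP1 ends, so nothing later overlaps OP1 either.
OP4 starts after OP3 ends, so nothing later overlaps OP3 either.
OP5 starts after OP4 ends, so nothing later overlaps OP4 either.
OP6 starts before OP5 ends → OP5 and OP6 overlap.
OP7 starts after OP5 ends, so nothing later overlaps OP5 either.
OP7 starts before OP6 ends → OP6 and OP7 overlap.
OP8 starts after OP6 ends.
OP8 starts after OP7 ends.
Overlapping pairs: OP1 & OP2, OP5 & OP6, OP6 & OP7 — 3 in total.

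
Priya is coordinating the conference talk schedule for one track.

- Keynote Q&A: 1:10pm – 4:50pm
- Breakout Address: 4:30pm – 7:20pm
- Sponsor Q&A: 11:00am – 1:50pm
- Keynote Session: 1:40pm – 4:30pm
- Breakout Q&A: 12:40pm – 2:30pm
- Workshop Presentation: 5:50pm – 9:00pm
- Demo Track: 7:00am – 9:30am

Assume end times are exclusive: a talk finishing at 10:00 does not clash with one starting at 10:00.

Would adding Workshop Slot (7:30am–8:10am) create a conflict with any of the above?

Yes — it overlaps Demo Track

Demo Track: starts 7:00am before Workshop Slot ends 8:10am, and ends 9:30am after Workshop Slot starts 7:30am → overlap.
Sponsor Q&A: starts 11:00am at or after Workshop Slot ends 8:10am → clear.
Breakout Q&A: starts 12:40pm at or after Workshop Slot ends 8:10am → clear.
Keynote Q&A: starts 1:10pm at or after Workshop Slot ends 8:10am → clear.
Keynote Session: starts 1:40pm at or after Workshop Slot ends 8:10am → clear.
Breakout Address: starts 4:30pm at or after Workshop Slot ends 8:10am → clear.
Workshop Presentation: starts 5:50pm at or after Workshop Slot ends 8:10am → clear.
Workshop Slot overlaps Demo Track.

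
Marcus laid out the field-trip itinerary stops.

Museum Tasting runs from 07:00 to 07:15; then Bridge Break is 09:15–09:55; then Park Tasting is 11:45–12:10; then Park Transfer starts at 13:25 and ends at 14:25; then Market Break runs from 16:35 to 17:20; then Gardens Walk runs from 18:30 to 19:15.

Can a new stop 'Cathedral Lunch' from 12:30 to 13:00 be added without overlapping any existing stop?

Yes — the slot is free

Museum Tasting: ends 07:15 at or before Cathedral Lunch starts 12:30 → clear.
Bridge Break: ends 09:55 at or before Cathedral Lunch starts 12:30 → clear.
Park Tasting: ends 12:10 at or before Cathedral Lunch starts 12:30 → clear.
Park Transfer: starts 13:25 at or after Cathedral Lunch ends 13:00 → clear.
Market Break: starts 16:35 at or after Cathedral Lunch ends 13:00 → clear.
Gardens Walk: starts 18:30 at or after Cathedral Lunch ends 13:00 → clear.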